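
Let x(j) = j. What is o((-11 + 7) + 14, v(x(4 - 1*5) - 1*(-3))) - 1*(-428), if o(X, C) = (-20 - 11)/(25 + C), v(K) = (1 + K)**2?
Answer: 14521/34 ≈ 427.09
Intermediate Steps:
o(X, C) = -31/(25 + C)
o((-11 + 7) + 14, v(x(4 - 1*5) - 1*(-3))) - 1*(-428) = -31/(25 + (1 + ((4 - 1*5) - 1*(-3)))**2) - 1*(-428) = -31/(25 + (1 + ((4 - 5) + 3))**2) + 428 = -31/(25 + (1 + (-1 + 3))**2) + 428 = -31/(25 + (1 + 2)**2) + 428 = -31/(25 + 3**2) + 428 = -31/(25 + 9) + 428 = -31/34 + 428 = 14521/34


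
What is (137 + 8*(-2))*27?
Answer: 3267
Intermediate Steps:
(137 + 8*(-2))*27 = (137 - 16)*27 = 121*27 = 3267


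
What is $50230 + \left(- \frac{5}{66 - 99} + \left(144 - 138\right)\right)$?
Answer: $\frac{1657793}{33} \approx 50236.0$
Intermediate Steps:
$50230 + \left(- \frac{5}{66 - 99} + \left(144 - 138\right)\right) = 50230 + \left(- \frac{5}{-33} + 6\right) = 50230 + \left(\left(-5\right) \left(- \frac{1}{33}\right) + 6\right) = 50230 + \left(\frac{5}{33} + 6\right) = 50230 + \frac{203}{33} = \frac{1657793}{33}$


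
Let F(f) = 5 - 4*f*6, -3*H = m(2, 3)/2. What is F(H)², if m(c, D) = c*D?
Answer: 841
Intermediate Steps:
m(c, D) = D*c
H = -1 (H = -3*2/(3*2) = -2/2 = -⅓*3 = -1)
F(f) = 5 - 24*f
F(H)² = (5 - 24*(-1))² = (5 + 24)² = 29² = 841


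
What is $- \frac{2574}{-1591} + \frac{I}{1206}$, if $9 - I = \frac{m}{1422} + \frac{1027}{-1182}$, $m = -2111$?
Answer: $\frac{218666104912}{134376497991} \approx 1.6273$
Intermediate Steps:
$I = \frac{1590236}{140067}$ ($I = 9 - \left(- \frac{2111}{1422} + \frac{1027}{-1182}\right) = 9 - \left(\left(-2111\right) \frac{1}{1422} + 1027 \left(- \frac{1}{1182}\right)\right) = 9 - \left(- \frac{2111}{1422} - \frac{1027}{1182}\right) = 9 - - \frac{329633}{140067} = 9 + \frac{329633}{140067} = \frac{1590236}{140067} \approx 11.353$)
$- \frac{2574}{-1591} + \frac{I}{1206} = - \frac{2574}{-1591} + \frac{1590236}{140067 \cdot 1206} = \left(-2574\right) \left(- \frac{1}{1591}\right) + \frac{1590236}{140067} \cdot \frac{1}{1206} = \frac{2574}{1591} + \frac{795118}{84460401} = \frac{218666104912}{134376497991}$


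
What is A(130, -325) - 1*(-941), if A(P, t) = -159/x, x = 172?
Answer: 161693/172 ≈ 940.08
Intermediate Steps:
A(P, t) = -159/172
A(130, -325) - 1*(-941) = -159/172 - 1*(-941) = -159/172 + 941 = 161693/172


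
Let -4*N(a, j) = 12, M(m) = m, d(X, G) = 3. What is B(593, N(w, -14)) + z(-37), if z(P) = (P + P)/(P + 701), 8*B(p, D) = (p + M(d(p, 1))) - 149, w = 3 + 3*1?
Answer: 37027/664 ≈ 55.764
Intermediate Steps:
w = 6 (w = 3 + 3 = 6)
N(a, j) = -3 (N(a, j) = -¼*12 = -3)
B(p, D) = -73/4 + p/8 (B(p, D) = ((p + 3) - 149)/8 = ((3 + p) - 149)/8 = (-146 + p)/8 = -73/4 + p/8)
z(P) = 2*P/(701 + P) (z(P) = (2*P)/(701 + P) = 2*P/(701 + P))
B(593, N(w, -14)) + z(-37) = (-73/4 + (⅛)*593) + 2*(-37)/(701 - 37) = (-73/4 + 593/8) + 2*(-37)/664 = 447/8 + 2*(-37)*(1/664) = 447/8 - 37/332 = 37027/664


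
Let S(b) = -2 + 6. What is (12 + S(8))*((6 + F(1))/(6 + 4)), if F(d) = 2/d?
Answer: 64/5 ≈ 12.800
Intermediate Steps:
S(b) = 4
(12 + S(8))*((6 + F(1))/(6 + 4)) = (12 + 4)*((6 + 2/1)/(6 + 4)) = 16*((6 + 2*1)/10) = 16*((6 + 2)/10) = 16*((⅒)*8) = 16*(⅘) = 64/5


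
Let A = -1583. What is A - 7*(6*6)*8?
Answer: -3599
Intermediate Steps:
A - 7*(6*6)*8 = -1583 - 7*(6*6)*8 = -1583 - 7*36*8 = -1583 - 252*8 = -1583 - 1*2016 = -1583 - 2016 = -3599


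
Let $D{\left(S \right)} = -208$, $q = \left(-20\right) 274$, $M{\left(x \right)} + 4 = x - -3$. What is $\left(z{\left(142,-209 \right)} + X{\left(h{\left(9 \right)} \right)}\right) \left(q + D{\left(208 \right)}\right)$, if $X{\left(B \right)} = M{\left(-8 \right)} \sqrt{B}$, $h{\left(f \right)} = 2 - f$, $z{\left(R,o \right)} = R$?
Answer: $-807696 + 51192 i \sqrt{7} \approx -8.077 \cdot 10^{5} + 1.3544 \cdot 10^{5} i$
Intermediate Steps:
$M{\left(x \right)} = -1 + x$ ($M{\left(x \right)} = -4 + \left(x - -3\right) = -4 + \left(x + 3\right) = -4 + \left(3 + x\right) = -1 + x$)
$q = -5480$
$X{\left(B \right)} = - 9 \sqrt{B}$ ($X{\left(B \right)} = \left(-1 - 8\right) \sqrt{B} = - 9 \sqrt{B}$)
$\left(z{\left(142,-209 \right)} + X{\left(h{\left(9 \right)} \right)}\right) \left(q + D{\left(208 \right)}\right) = \left(142 - 9 \sqrt{2 - 9}\right) \left(-5480 - 208\right) = \left(142 - 9 \sqrt{2 - 9}\right) \left(-5688\right) = \left(142 - 9 \sqrt{-7}\right) \left(-5688\right) = \left(142 - 9 i \sqrt{7}\right) \left(-5688\right) = -807696 + 51192 i \sqrt{7}$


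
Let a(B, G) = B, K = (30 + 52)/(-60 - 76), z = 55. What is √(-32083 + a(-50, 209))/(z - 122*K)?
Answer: 34*I*√32133/4371 ≈ 1.3944*I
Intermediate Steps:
K = -41/68 (K = 82/(-136) = 82*(-1/136) = -41/68 ≈ -0.60294)
√(-32083 + a(-50, 209))/(z - 122*K) = √(-32083 - 50)/(55 - 122*(-41/68)) = √(-32133)/(55 + 2501/34) = (I*√32133)/(4371/34) = (I*√32133)*(34/4371) = 34*I*√32133/4371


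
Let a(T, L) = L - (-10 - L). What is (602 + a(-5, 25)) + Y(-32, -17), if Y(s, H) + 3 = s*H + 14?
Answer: 1217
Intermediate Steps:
Y(s, H) = 11 + H*s (Y(s, H) = -3 + (s*H + 14) = -3 + (H*s + 14) = -3 + (14 + H*s) = 11 + H*s)
a(T, L) = 10 + 2*L (a(T, L) = L + (10 + L) = 10 + 2*L)
(602 + a(-5, 25)) + Y(-32, -17) = (602 + (10 + 2*25)) + (11 - 17*(-32)) = (602 + (10 + 50)) + (11 + 544) = (602 + 60) + 555 = 662 + 555 = 1217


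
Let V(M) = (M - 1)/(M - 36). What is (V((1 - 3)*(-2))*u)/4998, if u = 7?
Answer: -1/7616 ≈ -0.00013130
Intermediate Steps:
V(M) = (-1 + M)/(-36 + M)
(V((1 - 3)*(-2))*u)/4998 = (((-1 + (1 - 3)*(-2))/(-36 + (1 - 3)*(-2)))*7)/4998 = (((-1 - 2*(-2))/(-36 - 2*(-2)))*7)*(1/4998) = (((-1 + 4)/(-36 + 4))*7)*(1/4998) = ((3/(-32))*7)*(1/4998) = (-1/32*3*7)*(1/4998) = -3/32*7*(1/4998) = -21/32*1/4998 = -1/7616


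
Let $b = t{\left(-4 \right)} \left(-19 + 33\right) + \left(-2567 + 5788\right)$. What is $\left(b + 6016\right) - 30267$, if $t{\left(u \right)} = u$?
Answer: $-21086$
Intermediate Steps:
$b = 3165$ ($b = - 4 \left(-19 + 33\right) + \left(-2567 + 5788\right) = \left(-4\right) 14 + 3221 = -56 + 3221 = 3165$)
$\left(b + 6016\right) - 30267 = \left(3165 + 6016\right) - 30267 = 9181 - 30267 = -21086$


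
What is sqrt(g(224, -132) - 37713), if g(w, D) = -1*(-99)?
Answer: I*sqrt(37614) ≈ 193.94*I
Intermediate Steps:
g(w, D) = 99
sqrt(g(224, -132) - 37713) = sqrt(99 - 37713) = sqrt(-37614) = I*sqrt(37614)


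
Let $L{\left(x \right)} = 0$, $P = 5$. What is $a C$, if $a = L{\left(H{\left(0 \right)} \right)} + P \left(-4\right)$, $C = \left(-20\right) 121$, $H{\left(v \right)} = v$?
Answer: $48400$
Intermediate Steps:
$C = -2420$
$a = -20$ ($a = 0 + 5 \left(-4\right) = 0 - 20 = -20$)
$a C = \left(-20\right) \left(-2420\right) = 48400$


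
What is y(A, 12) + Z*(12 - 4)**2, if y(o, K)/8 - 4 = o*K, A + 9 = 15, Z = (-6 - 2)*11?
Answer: -5024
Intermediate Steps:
Z = -88 (Z = -8*11 = -88)
A = 6 (A = -9 + 15 = 6)
y(o, K) = 32 + 8*K*o (y(o, K) = 32 + 8*(o*K) = 32 + 8*(K*o) = 32 + 8*K*o)
y(A, 12) + Z*(12 - 4)**2 = (32 + 8*12*6) - 88*(12 - 4)**2 = (32 + 576) - 88*8**2 = 608 - 88*64 = 608 - 5632 = -5024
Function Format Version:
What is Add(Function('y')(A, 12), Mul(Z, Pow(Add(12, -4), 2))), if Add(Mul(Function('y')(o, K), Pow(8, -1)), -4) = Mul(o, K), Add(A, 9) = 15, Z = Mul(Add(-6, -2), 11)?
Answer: -5024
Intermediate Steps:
Z = -88 (Z = Mul(-8, 11) = -88)
A = 6 (A = Add(-9, 15) = 6)
Function('y')(o, K) = Add(32, Mul(8, K, o)) (Function('y')(o, K) = Add(32, Mul(8, Mul(o, K))) = Add(32, Mul(8, Mul(K, o))) = Add(32, Mul(8, K, o)))
Add(Function('y')(A, 12), Mul(Z, Pow(Add(12, -4), 2))) = Add(Add(32, Mul(8, 12, 6)), Mul(-88, Pow(Add(12, -4), 2))) = Add(Add(32, 576), Mul(-88, Pow(8, 2))) = Add(608, Mul(-88, 64)) = Add(608, -5632) = -5024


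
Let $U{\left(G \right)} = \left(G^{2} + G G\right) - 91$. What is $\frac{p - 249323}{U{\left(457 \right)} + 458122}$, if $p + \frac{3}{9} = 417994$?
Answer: $\frac{506012}{2627187} \approx 0.19261$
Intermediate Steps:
$p = \frac{1253981}{3}$ ($p = - \frac{1}{3} + 417994 = \frac{1253981}{3} \approx 4.1799 \cdot 10^{5}$)
$U{\left(G \right)} = -91 + 2 G^{2}$ ($U{\left(G \right)} = \left(G^{2} + G^{2}\right) - 91 = 2 G^{2} - 91 = -91 + 2 G^{2}$)
$\frac{p - 249323}{U{\left(457 \right)} + 458122} = \frac{\frac{1253981}{3} - 249323}{\left(-91 + 2 \cdot 457^{2}\right) + 458122} = \frac{506012}{3 \left(\left(-91 + 2 \cdot 208849\right) + 458122\right)} = \frac{506012}{3 \left(\left(-91 + 417698\right) + 458122\right)} = \frac{506012}{3 \left(417607 + 458122\right)} = \frac{506012}{3 \cdot 875729} = \frac{506012}{3} \cdot \frac{1}{875729} = \frac{506012}{2627187}$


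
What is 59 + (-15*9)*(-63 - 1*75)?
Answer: 18689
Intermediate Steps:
59 + (-15*9)*(-63 - 1*75) = 59 - 135*(-63 - 75) = 59 - 135*(-138) = 59 + 18630 = 18689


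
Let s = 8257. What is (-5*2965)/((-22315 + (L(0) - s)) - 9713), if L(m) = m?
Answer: 2965/8057 ≈ 0.36800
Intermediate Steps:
(-5*2965)/((-22315 + (L(0) - s)) - 9713) = (-5*2965)/((-22315 + (0 - 1*8257)) - 9713) = -14825/((-22315 + (0 - 8257)) - 9713) = -14825/((-22315 - 8257) - 9713) = -14825/(-30572 - 9713) = -14825/(-40285) = -14825*(-1/40285) = 2965/8057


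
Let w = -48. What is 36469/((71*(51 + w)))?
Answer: 36469/213 ≈ 171.22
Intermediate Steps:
36469/((71*(51 + w))) = 36469/((71*(51 - 48))) = 36469/((71*3)) = 36469/213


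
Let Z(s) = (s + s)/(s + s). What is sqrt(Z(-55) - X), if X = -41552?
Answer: 27*sqrt(57) ≈ 203.85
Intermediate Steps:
Z(s) = 1 (Z(s) = (2*s)/((2*s)) = (2*s)*(1/(2*s)) = 1)
sqrt(Z(-55) - X) = sqrt(1 - 1*(-41552)) = sqrt(1 + 41552) = sqrt(41553) = 27*sqrt(57)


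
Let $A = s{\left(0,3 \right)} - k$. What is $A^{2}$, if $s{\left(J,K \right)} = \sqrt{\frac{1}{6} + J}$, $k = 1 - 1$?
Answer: $\frac{1}{6} \approx 0.16667$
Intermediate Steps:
$k = 0$ ($k = 1 - 1 = 0$)
$s{\left(J,K \right)} = \sqrt{\frac{1}{6} + J}$
$A = \frac{\sqrt{6}}{6}$ ($A = \frac{\sqrt{6 + 36 \cdot 0}}{6} - 0 = \frac{\sqrt{6 + 0}}{6} + 0 = \frac{\sqrt{6}}{6} + 0 = \frac{\sqrt{6}}{6} \approx 0.40825$)
$A^{2} = \left(\frac{\sqrt{6}}{6}\right)^{2} = \frac{1}{6}$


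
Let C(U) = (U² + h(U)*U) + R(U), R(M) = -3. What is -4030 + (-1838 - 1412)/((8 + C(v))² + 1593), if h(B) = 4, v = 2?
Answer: -3793855/941 ≈ -4031.7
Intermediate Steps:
C(U) = -3 + U² + 4*U (C(U) = (U² + 4*U) - 3 = -3 + U² + 4*U)
-4030 + (-1838 - 1412)/((8 + C(v))² + 1593) = -4030 + (-1838 - 1412)/((8 + (-3 + 2² + 4*2))² + 1593) = -4030 - 3250/((8 + (-3 + 4 + 8))² + 1593) = -4030 - 3250/((8 + 9)² + 1593) = -4030 - 3250/(17² + 1593) = -4030 - 3250/(289 + 1593) = -4030 - 3250/1882 = -4030 - 3250*1/1882 = -4030 - 1625/941 = -3793855/941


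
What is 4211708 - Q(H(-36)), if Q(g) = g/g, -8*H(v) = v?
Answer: 4211707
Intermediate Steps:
H(v) = -v/8
Q(g) = 1
4211708 - Q(H(-36)) = 4211708 - 1*1 = 4211708 - 1 = 4211707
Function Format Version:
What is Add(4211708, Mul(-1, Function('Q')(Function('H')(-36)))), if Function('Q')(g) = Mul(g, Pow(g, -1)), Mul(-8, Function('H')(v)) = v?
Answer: 4211707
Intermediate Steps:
Function('H')(v) = Mul(Rational(-1, 8), v)
Function('Q')(g) = 1
Add(4211708, Mul(-1, Function('Q')(Function('H')(-36)))) = Add(4211708, Mul(-1, 1)) = Add(4211708, -1) = 4211707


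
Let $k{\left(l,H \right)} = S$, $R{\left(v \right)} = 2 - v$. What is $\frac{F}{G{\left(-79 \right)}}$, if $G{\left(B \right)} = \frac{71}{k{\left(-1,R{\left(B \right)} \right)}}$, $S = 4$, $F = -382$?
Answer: $- \frac{1528}{71} \approx -21.521$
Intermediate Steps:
$k{\left(l,H \right)} = 4$
$G{\left(B \right)} = \frac{71}{4}$
$\frac{F}{G{\left(-79 \right)}} = - \frac{382}{\frac{71}{4}} = \left(-382\right) \frac{4}{71} = - \frac{1528}{71}$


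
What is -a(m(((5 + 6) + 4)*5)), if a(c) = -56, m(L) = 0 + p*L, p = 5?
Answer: 56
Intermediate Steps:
m(L) = 5*L (m(L) = 0 + 5*L = 5*L)
-a(m(((5 + 6) + 4)*5)) = -1*(-56) = 56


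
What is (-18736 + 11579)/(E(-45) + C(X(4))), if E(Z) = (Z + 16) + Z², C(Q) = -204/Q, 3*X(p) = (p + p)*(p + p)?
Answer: -114512/31783 ≈ -3.6029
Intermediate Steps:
X(p) = 4*p²/3 (X(p) = ((p + p)*(p + p))/3 = ((2*p)*(2*p))/3 = (4*p²)/3 = 4*p²/3)
E(Z) = 16 + Z + Z² (E(Z) = (16 + Z) + Z² = 16 + Z + Z²)
(-18736 + 11579)/(E(-45) + C(X(4))) = (-18736 + 11579)/((16 - 45 + (-45)²) - 204/((4/3)*4²)) = -7157/((16 - 45 + 2025) - 204/((4/3)*16)) = -7157/(1996 - 204/64/3) = -7157/(1996 - 204*3/64) = -7157/(1996 - 153/16) = -7157/31783/16 = -7157*16/31783 = -114512/31783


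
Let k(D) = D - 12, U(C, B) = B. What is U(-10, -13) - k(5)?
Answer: -6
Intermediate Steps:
k(D) = -12 + D
U(-10, -13) - k(5) = -13 - (-12 + 5) = -13 - 1*(-7) = -13 + 7 = -6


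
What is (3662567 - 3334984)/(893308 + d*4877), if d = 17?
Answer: 327583/976217 ≈ 0.33556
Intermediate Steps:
(3662567 - 3334984)/(893308 + d*4877) = (3662567 - 3334984)/(893308 + 17*4877) = 327583/(893308 + 82909) = 327583/976217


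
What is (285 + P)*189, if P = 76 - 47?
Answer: 59346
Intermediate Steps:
P = 29
(285 + P)*189 = (285 + 29)*189 = 314*189 = 59346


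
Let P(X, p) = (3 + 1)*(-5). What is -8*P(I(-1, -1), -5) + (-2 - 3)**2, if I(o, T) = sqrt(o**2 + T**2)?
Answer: 185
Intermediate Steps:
I(o, T) = sqrt(T**2 + o**2)
P(X, p) = -20 (P(X, p) = 4*(-5) = -20)
-8*P(I(-1, -1), -5) + (-2 - 3)**2 = -8*(-20) + (-2 - 3)**2 = 160 + (-5)**2 = 160 + 25 = 185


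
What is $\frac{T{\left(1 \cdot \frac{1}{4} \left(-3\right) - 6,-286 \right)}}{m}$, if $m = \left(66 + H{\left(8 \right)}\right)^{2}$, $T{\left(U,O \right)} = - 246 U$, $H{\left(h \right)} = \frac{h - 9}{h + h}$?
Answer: $\frac{425088}{1113025} \approx 0.38192$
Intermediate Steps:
$H{\left(h \right)} = \frac{-9 + h}{2 h}$
$m = \frac{1113025}{256}$ ($m = \left(66 + \frac{-9 + 8}{2 \cdot 8}\right)^{2} = \left(66 + \frac{1}{2} \cdot \frac{1}{8} \left(-1\right)\right)^{2} = \left(66 - \frac{1}{16}\right)^{2} = \left(\frac{1055}{16}\right)^{2} = \frac{1113025}{256} \approx 4347.8$)
$\frac{T{\left(1 \cdot \frac{1}{4} \left(-3\right) - 6,-286 \right)}}{m} = \frac{\left(-246\right) \left(1 \cdot \frac{1}{4} \left(-3\right) - 6\right)}{\frac{1113025}{256}} = - 246 \left(1 \cdot \frac{1}{4} \left(-3\right) - 6\right) \frac{256}{1113025} = - 246 \left(\frac{1}{4} \left(-3\right) - 6\right) \frac{256}{1113025} = - 246 \left(- \frac{3}{4} - 6\right) \frac{256}{1113025} = \left(-246\right) \left(- \frac{27}{4}\right) \frac{256}{1113025} = \frac{3321}{2} \cdot \frac{256}{1113025} = \frac{425088}{1113025}$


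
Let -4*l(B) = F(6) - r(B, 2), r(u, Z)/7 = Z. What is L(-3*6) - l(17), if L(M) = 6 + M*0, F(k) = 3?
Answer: 13/4 ≈ 3.2500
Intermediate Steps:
r(u, Z) = 7*Z
L(M) = 6 (L(M) = 6 + 0 = 6)
l(B) = 11/4 (l(B) = -(3 - 7*2)/4 = -(3 - 1*14)/4 = -(3 - 14)/4 = -¼*(-11) = 11/4)
L(-3*6) - l(17) = 6 - 1*11/4 = 6 - 11/4 = 13/4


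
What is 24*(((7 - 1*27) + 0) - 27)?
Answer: -1128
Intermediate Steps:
24*(((7 - 1*27) + 0) - 27) = 24*(((7 - 27) + 0) - 27) = 24*((-20 + 0) - 27) = 24*(-20 - 27) = 24*(-47) = -1128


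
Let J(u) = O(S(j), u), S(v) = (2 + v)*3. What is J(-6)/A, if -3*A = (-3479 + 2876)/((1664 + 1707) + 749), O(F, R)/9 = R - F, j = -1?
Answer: -111240/67 ≈ -1660.3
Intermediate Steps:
S(v) = 6 + 3*v
O(F, R) = -9*F + 9*R (O(F, R) = 9*(R - F) = -9*F + 9*R)
J(u) = -27 + 9*u (J(u) = -9*(6 + 3*(-1)) + 9*u = -9*(6 - 3) + 9*u = -9*3 + 9*u = -27 + 9*u)
A = 201/4120 (A = -(-3479 + 2876)/(3*((1664 + 1707) + 749)) = -(-201)/(3371 + 749) = -(-201)/4120 = -⅓*(-603/4120) = 201/4120 ≈ 0.048786)
J(-6)/A = (-27 + 9*(-6))/(201/4120) = (-27 - 54)*(4120/201) = -81*4120/201 = -111240/67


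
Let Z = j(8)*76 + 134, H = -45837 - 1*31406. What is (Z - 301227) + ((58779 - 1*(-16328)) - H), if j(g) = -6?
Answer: -149199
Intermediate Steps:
H = -77243 (H = -45837 - 31406 = -77243)
Z = -322 (Z = -6*76 + 134 = -456 + 134 = -322)
(Z - 301227) + ((58779 - 1*(-16328)) - H) = (-322 - 301227) + ((58779 - 1*(-16328)) - 1*(-77243)) = -301549 + ((58779 + 16328) + 77243) = -301549 + (75107 + 77243) = -301549 + 152350 = -149199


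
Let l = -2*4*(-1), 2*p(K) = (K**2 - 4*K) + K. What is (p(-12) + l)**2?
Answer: 9604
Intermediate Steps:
p(K) = K**2/2 - 3*K/2 (p(K) = ((K**2 - 4*K) + K)/2 = (K**2 - 3*K)/2 = K**2/2 - 3*K/2)
l = 8 (l = -8*(-1) = 8)
(p(-12) + l)**2 = ((1/2)*(-12)*(-3 - 12) + 8)**2 = ((1/2)*(-12)*(-15) + 8)**2 = (90 + 8)**2 = 98**2 = 9604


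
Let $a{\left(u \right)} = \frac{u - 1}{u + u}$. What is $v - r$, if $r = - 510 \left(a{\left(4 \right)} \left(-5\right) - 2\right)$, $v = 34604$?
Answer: $\frac{130511}{4} \approx 32628.0$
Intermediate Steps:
$a{\left(u \right)} = \frac{-1 + u}{2 u}$
$r = \frac{7905}{4}$ ($r = - 510 \left(\frac{-1 + 4}{2 \cdot 4} \left(-5\right) - 2\right) = - 510 \left(\frac{1}{2} \cdot \frac{1}{4} \cdot 3 \left(-5\right) - 2\right) = - 510 \left(\frac{3}{8} \left(-5\right) - 2\right) = - 510 \left(- \frac{15}{8} - 2\right) = \left(-510\right) \left(- \frac{31}{8}\right) = \frac{7905}{4} \approx 1976.3$)
$v - r = 34604 - \frac{7905}{4} = \frac{130511}{4}$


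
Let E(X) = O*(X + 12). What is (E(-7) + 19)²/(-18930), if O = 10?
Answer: -1587/6310 ≈ -0.25151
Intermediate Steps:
E(X) = 120 + 10*X (E(X) = 10*(X + 12) = 10*(12 + X) = 120 + 10*X)
(E(-7) + 19)²/(-18930) = ((120 + 10*(-7)) + 19)²/(-18930) = ((120 - 70) + 19)²*(-1/18930) = (50 + 19)²*(-1/18930) = 69²*(-1/18930) = 4761*(-1/18930) = -1587/6310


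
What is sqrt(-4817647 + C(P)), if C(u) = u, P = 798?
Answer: I*sqrt(4816849) ≈ 2194.7*I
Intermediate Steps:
sqrt(-4817647 + C(P)) = sqrt(-4817647 + 798) = sqrt(-4816849) = I*sqrt(4816849)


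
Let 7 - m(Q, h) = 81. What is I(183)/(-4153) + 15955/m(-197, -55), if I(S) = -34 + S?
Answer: -66272141/307322 ≈ -215.64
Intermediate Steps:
m(Q, h) = -74 (m(Q, h) = 7 - 1*81 = 7 - 81 = -74)
I(183)/(-4153) + 15955/m(-197, -55) = (-34 + 183)/(-4153) + 15955/(-74) = 149*(-1/4153) + 15955*(-1/74) = -149/4153 - 15955/74 = -66272141/307322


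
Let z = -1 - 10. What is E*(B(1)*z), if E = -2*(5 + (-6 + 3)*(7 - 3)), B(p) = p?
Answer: -154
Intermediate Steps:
z = -11
E = 14 (E = -2*(5 - 3*4) = -2*(5 - 12) = -2*(-7) = 14)
E*(B(1)*z) = 14*(1*(-11)) = 14*(-11) = -154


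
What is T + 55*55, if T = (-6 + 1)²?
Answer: 3050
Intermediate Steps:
T = 25 (T = (-5)² = 25)
T + 55*55 = 25 + 55*55 = 25 + 3025 = 3050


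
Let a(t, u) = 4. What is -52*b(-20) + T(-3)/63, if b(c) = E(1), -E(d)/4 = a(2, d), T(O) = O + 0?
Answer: 17471/21 ≈ 831.95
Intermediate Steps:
T(O) = O
E(d) = -16 (E(d) = -4*4 = -16)
b(c) = -16
-52*b(-20) + T(-3)/63 = -52*(-16) - 3/63 = 832 - 3*1/63 = 832 - 1/21 = 17471/21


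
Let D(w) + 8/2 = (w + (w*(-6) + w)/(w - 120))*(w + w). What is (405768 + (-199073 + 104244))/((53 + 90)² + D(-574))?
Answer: 107895833/237398139 ≈ 0.45449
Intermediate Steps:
D(w) = -4 + 2*w*(w - 5*w/(-120 + w)) (D(w) = -4 + (w + (w*(-6) + w)/(w - 120))*(w + w) = -4 + (w + (-6*w + w)/(-120 + w))*(2*w) = -4 + (w + (-5*w)/(-120 + w))*(2*w) = -4 + (w - 5*w/(-120 + w))*(2*w) = -4 + 2*w*(w - 5*w/(-120 + w)))
(405768 + (-199073 + 104244))/((53 + 90)² + D(-574)) = (405768 + (-199073 + 104244))/((53 + 90)² + 2*(240 + (-574)³ - 125*(-574)² - 2*(-574))/(-120 - 574)) = (405768 - 94829)/(143² + 2*(240 - 189119224 - 125*329476 + 1148)/(-694)) = 310939/(20449 + 2*(-1/694)*(240 - 189119224 - 41184500 + 1148)) = 310939/(20449 + 2*(-1/694)*(-230302336)) = 310939/(20449 + 230302336/347) = 310939/(237398139/347) = 310939*(347/237398139) = 107895833/237398139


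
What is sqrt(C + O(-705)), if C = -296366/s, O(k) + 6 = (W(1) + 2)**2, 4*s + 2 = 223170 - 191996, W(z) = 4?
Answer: 4*I*sqrt(30478423)/7793 ≈ 2.8337*I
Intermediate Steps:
s = 7793 (s = -1/2 + (223170 - 191996)/4 = -1/2 + (1/4)*31174 = -1/2 + 15587/2 = 7793)
O(k) = 30 (O(k) = -6 + (4 + 2)**2 = -6 + 6**2 = -6 + 36 = 30)
C = -296366/7793 ≈ -38.030
sqrt(C + O(-705)) = sqrt(-296366/7793 + 30) = sqrt(-62576/7793) = 4*I*sqrt(30478423)/7793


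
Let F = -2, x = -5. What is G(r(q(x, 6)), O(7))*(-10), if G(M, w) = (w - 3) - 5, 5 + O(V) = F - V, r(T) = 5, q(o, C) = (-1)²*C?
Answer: 220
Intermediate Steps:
q(o, C) = C (q(o, C) = 1*C = C)
O(V) = -7 - V (O(V) = -5 + (-2 - V) = -7 - V)
G(M, w) = -8 + w (G(M, w) = (-3 + w) - 5 = -8 + w)
G(r(q(x, 6)), O(7))*(-10) = (-8 + (-7 - 1*7))*(-10) = (-8 + (-7 - 7))*(-10) = (-8 - 14)*(-10) = -22*(-10) = 220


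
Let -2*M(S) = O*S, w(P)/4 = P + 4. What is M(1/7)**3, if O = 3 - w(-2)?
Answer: 125/2744 ≈ 0.045554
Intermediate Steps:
w(P) = 16 + 4*P (w(P) = 4*(P + 4) = 4*(4 + P) = 16 + 4*P)
O = -5 (O = 3 - (16 + 4*(-2)) = 3 - (16 - 8) = 3 - 1*8 = 3 - 8 = -5)
M(S) = 5*S/2 (M(S) = -(-5)*S/2 = 5*S/2)
M(1/7)**3 = ((5/2)/7)**3 = ((5/2)*(1/7))**3 = (5/14)**3 = 125/2744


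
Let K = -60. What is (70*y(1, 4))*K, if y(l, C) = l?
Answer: -4200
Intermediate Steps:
(70*y(1, 4))*K = (70*1)*(-60) = 70*(-60) = -4200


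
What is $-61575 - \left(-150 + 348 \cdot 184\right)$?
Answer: $-125457$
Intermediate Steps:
$-61575 - \left(-150 + 348 \cdot 184\right) = -61575 - \left(-150 + 64032\right) = -61575 - 63882 = -125457$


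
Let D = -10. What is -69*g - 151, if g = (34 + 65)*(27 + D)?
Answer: -116278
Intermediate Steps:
g = 1683 (g = (34 + 65)*(27 - 10) = 99*17 = 1683)
-69*g - 151 = -69*1683 - 151 = -116127 - 151 = -116278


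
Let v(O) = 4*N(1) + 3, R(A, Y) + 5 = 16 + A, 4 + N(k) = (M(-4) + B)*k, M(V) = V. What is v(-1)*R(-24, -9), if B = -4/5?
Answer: 2093/5 ≈ 418.60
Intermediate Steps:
B = -4/5 (B = -4*1/5 = -4/5 ≈ -0.80000)
N(k) = -4 - 24*k/5 (N(k) = -4 + (-4 - 4/5)*k = -4 - 24*k/5)
R(A, Y) = 11 + A (R(A, Y) = -5 + (16 + A) = 11 + A)
v(O) = -161/5 (v(O) = 4*(-4 - 24/5*1) + 3 = 4*(-4 - 24/5) + 3 = 4*(-44/5) + 3 = -176/5 + 3 = -161/5)
v(-1)*R(-24, -9) = -161*(11 - 24)/5 = -161/5*(-13) = 2093/5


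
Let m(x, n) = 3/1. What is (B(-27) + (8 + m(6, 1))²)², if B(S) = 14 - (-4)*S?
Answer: 729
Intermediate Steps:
m(x, n) = 3 (m(x, n) = 3*1 = 3)
B(S) = 14 + 4*S
(B(-27) + (8 + m(6, 1))²)² = ((14 + 4*(-27)) + (8 + 3)²)² = ((14 - 108) + 11²)² = (-94 + 121)² = 27² = 729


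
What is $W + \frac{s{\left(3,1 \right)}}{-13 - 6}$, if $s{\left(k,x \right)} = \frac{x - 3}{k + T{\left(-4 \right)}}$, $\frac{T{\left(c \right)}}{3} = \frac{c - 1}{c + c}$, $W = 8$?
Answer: $\frac{5944}{741} \approx 8.0216$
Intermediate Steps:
$T{\left(c \right)} = \frac{3 \left(-1 + c\right)}{2 c}$ ($T{\left(c \right)} = 3 \frac{c - 1}{c + c} = 3 \frac{-1 + c}{2 c} = \frac{3 \left(-1 + c\right)}{2 c}$)
$s{\left(k,x \right)} = \frac{-3 + x}{\frac{15}{8} + k}$ ($s{\left(k,x \right)} = \frac{x - 3}{k + \frac{3 \left(-1 - 4\right)}{2 \left(-4\right)}} = \frac{-3 + x}{k + \frac{3}{2} \left(- \frac{1}{4}\right) \left(-5\right)} = \frac{-3 + x}{k + \frac{15}{8}} = \frac{-3 + x}{\frac{15}{8} + k}$)
$W + \frac{s{\left(3,1 \right)}}{-13 - 6} = 8 + \frac{8 \frac{1}{15 + 8 \cdot 3} \left(-3 + 1\right)}{-13 - 6} = 8 + \frac{8 \frac{1}{15 + 24} \left(-2\right)}{-19} = 8 - \frac{8 \cdot \frac{1}{39} \left(-2\right)}{19} = 8 - - \frac{16}{741} = 8 + \frac{16}{741} = \frac{5944}{741}$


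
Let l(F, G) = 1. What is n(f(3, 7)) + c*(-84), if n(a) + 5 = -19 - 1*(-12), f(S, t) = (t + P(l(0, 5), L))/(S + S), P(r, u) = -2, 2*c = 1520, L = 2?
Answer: -63852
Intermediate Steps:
c = 760 (c = (½)*1520 = 760)
f(S, t) = (-2 + t)/(2*S) (f(S, t) = (t - 2)/(S + S) = (-2 + t)/((2*S)) = (-2 + t)*(1/(2*S)) = (-2 + t)/(2*S))
n(a) = -12 (n(a) = -5 + (-19 - 1*(-12)) = -5 + (-19 + 12) = -5 - 7 = -12)
n(f(3, 7)) + c*(-84) = -12 + 760*(-84) = -12 - 63840 = -63852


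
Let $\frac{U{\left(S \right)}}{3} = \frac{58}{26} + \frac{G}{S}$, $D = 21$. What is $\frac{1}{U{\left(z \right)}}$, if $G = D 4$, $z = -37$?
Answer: $- \frac{481}{57} \approx -8.4386$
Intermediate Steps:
$G = 84$ ($G = 21 \cdot 4 = 84$)
$U{\left(S \right)} = \frac{87}{13} + \frac{252}{S}$ ($U{\left(S \right)} = 3 \left(\frac{58}{26} + \frac{84}{S}\right) = 3 \left(58 \cdot \frac{1}{26} + \frac{84}{S}\right) = 3 \left(\frac{29}{13} + \frac{84}{S}\right) = \frac{87}{13} + \frac{252}{S}$)
$\frac{1}{U{\left(z \right)}} = \frac{1}{\frac{87}{13} + \frac{252}{-37}} = \frac{1}{\frac{87}{13} + 252 \left(- \frac{1}{37}\right)} = \frac{1}{\frac{87}{13} - \frac{252}{37}} = \frac{1}{- \frac{57}{481}} = - \frac{481}{57}$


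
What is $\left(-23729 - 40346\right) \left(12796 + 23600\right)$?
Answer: $-2332073700$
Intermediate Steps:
$\left(-23729 - 40346\right) \left(12796 + 23600\right) = \left(-64075\right) 36396 = -2332073700$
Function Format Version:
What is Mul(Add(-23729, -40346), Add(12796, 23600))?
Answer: -2332073700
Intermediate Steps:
Mul(Add(-23729, -40346), Add(12796, 23600)) = Mul(-64075, 36396) = -2332073700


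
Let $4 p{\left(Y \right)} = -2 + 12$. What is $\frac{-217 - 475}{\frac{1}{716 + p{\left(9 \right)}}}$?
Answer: $-497202$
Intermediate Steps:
$p{\left(Y \right)} = \frac{5}{2}$ ($p{\left(Y \right)} = \frac{-2 + 12}{4} = \frac{1}{4} \cdot 10 = \frac{5}{2}$)
$\frac{-217 - 475}{\frac{1}{716 + p{\left(9 \right)}}} = \frac{-217 - 475}{\frac{1}{716 + \frac{5}{2}}} = - \frac{692}{\frac{1}{\frac{1437}{2}}} = - \frac{692}{\frac{2}{1437}} = \left(-692\right) \frac{1437}{2} = -497202$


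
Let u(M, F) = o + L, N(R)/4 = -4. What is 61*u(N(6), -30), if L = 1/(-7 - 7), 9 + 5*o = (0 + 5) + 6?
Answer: 1403/70 ≈ 20.043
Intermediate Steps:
o = ⅖ (o = -9/5 + ((0 + 5) + 6)/5 = -9/5 + (5 + 6)/5 = -9/5 + (⅕)*11 = -9/5 + 11/5 = ⅖ ≈ 0.40000)
N(R) = -16 (N(R) = 4*(-4) = -16)
L = -1/14 (L = 1/(-14) = -1/14 ≈ -0.071429)
u(M, F) = 23/70 (u(M, F) = ⅖ - 1/14 = 23/70)
61*u(N(6), -30) = 61*(23/70) = 1403/70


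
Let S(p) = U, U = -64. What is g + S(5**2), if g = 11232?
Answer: 11168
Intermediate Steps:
S(p) = -64
g + S(5**2) = 11232 - 64 = 11168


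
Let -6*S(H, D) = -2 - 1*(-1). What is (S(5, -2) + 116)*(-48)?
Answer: -5576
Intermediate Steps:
S(H, D) = 1/6 (S(H, D) = -(-2 - 1*(-1))/6 = -(-2 + 1)/6 = -1/6*(-1) = 1/6)
(S(5, -2) + 116)*(-48) = (1/6 + 116)*(-48) = (697/6)*(-48) = -5576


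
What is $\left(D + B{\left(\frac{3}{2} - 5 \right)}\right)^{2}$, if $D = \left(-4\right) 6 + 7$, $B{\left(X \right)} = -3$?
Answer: $400$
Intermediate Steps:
$D = -17$ ($D = -24 + 7 = -17$)
$\left(D + B{\left(\frac{3}{2} - 5 \right)}\right)^{2} = \left(-17 - 3\right)^{2} = \left(-20\right)^{2} = 400$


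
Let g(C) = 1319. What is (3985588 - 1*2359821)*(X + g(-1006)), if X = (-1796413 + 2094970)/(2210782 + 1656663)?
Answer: 8293782900678704/3867445 ≈ 2.1445e+9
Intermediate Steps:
X = 298557/3867445 ≈ 0.077197
(3985588 - 1*2359821)*(X + g(-1006)) = (3985588 - 1*2359821)*(298557/3867445 + 1319) = (3985588 - 2359821)*(5101458512/3867445) = 1625767*(5101458512/3867445) = 8293782900678704/3867445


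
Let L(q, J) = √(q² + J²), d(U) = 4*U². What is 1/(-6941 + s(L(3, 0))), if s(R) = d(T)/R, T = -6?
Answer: -1/6893 ≈ -0.00014507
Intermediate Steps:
L(q, J) = √(J² + q²)
s(R) = 144/R (s(R) = (4*(-6)²)/R = (4*36)/R = 144/R)
1/(-6941 + s(L(3, 0))) = 1/(-6941 + 144/(√(0² + 3²))) = 1/(-6941 + 144/(√(0 + 9))) = 1/(-6941 + 144/(√9)) = 1/(-6941 + 144/3) = 1/(-6941 + 144*(⅓)) = 1/(-6941 + 48) = 1/(-6893) = -1/6893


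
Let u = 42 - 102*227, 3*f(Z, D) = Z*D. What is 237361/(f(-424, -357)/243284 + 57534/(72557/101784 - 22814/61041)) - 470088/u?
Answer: 624323060851828139237/28719612049523146090 ≈ 21.739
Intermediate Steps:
f(Z, D) = D*Z/3 (f(Z, D) = (Z*D)/3 = (D*Z)/3 = D*Z/3)
u = -23112 (u = 42 - 23154 = -23112)
237361/(f(-424, -357)/243284 + 57534/(72557/101784 - 22814/61041)) - 470088/u = 237361/(((⅓)*(-357)*(-424))/243284 + 57534/(72557/101784 - 22814/61041)) - 470088/(-23112) = 237361/(50456*(1/243284) + 57534/(72557*(1/101784) - 22814*1/61041)) - 470088*(-1/23112) = 237361/(12614/60821 + 57534/(72557/101784 - 22814/61041)) + 6529/321 = 237361/(12614/60821 + 57534/(234094629/690333016)) + 6529/321 = 237361/(12614/60821 + 57534*(690333016/234094629)) + 6529/321 = 237361/(12614/60821 + 13239206580848/78031543) + 6529/321 = 237361/(805222767743639610/4745956476803) + 6529/321 = 237361*(4745956476803/805222767743639610) + 6529/321 = 1126504975290436883/805222767743639610 + 6529/321 = 624323060851828139237/28719612049523146090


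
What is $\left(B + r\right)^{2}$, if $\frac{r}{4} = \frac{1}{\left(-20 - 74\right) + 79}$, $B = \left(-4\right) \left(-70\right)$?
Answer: $\frac{17606416}{225} \approx 78251.0$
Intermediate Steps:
$B = 280$
$r = - \frac{4}{15}$ ($r = \frac{4}{\left(-20 - 74\right) + 79} = \frac{4}{-94 + 79} = \frac{4}{-15} = 4 \left(- \frac{1}{15}\right) = - \frac{4}{15} \approx -0.26667$)
$\left(B + r\right)^{2} = \left(280 - \frac{4}{15}\right)^{2} = \left(\frac{4196}{15}\right)^{2} = \frac{17606416}{225}$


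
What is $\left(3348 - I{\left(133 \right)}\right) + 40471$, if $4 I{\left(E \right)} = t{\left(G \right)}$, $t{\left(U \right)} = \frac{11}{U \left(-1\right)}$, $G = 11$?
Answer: $\frac{175277}{4} \approx 43819.0$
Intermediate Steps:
$t{\left(U \right)} = - \frac{11}{U}$ ($t{\left(U \right)} = \frac{11}{\left(-1\right) U} = 11 \left(- \frac{1}{U}\right) = - \frac{11}{U}$)
$I{\left(E \right)} = - \frac{1}{4}$ ($I{\left(E \right)} = \frac{\left(-11\right) \frac{1}{11}}{4} = \frac{1}{4} \left(-1\right) = - \frac{1}{4}$)
$\left(3348 - I{\left(133 \right)}\right) + 40471 = \left(3348 - - \frac{1}{4}\right) + 40471 = \left(3348 + \frac{1}{4}\right) + 40471 = \frac{13393}{4} + 40471 = \frac{175277}{4}$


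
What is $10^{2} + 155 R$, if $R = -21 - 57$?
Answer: $-11990$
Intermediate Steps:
$R = -78$ ($R = -21 - 57 = -78$)
$10^{2} + 155 R = 10^{2} + 155 \left(-78\right) = 100 - 12090 = -11990$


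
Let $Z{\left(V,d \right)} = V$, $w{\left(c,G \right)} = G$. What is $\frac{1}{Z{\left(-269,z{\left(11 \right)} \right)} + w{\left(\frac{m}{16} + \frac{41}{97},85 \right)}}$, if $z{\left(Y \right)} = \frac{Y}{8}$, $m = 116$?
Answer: $- \frac{1}{184} \approx -0.0054348$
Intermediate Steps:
$z{\left(Y \right)} = \frac{Y}{8}$ ($z{\left(Y \right)} = Y \frac{1}{8} = \frac{Y}{8}$)
$\frac{1}{Z{\left(-269,z{\left(11 \right)} \right)} + w{\left(\frac{m}{16} + \frac{41}{97},85 \right)}} = \frac{1}{-269 + 85} = \frac{1}{-184} = - \frac{1}{184}$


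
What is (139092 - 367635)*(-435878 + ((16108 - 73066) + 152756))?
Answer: 77722903440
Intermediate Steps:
(139092 - 367635)*(-435878 + ((16108 - 73066) + 152756)) = -228543*(-435878 + (-56958 + 152756)) = -228543*(-435878 + 95798) = -228543*(-340080) = 77722903440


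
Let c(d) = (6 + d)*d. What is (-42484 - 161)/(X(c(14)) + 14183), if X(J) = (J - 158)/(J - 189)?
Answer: -776139/258155 ≈ -3.0065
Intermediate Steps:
c(d) = d*(6 + d)
X(J) = (-158 + J)/(-189 + J)
(-42484 - 161)/(X(c(14)) + 14183) = (-42484 - 161)/((-158 + 14*(6 + 14))/(-189 + 14*(6 + 14)) + 14183) = -42645/((-158 + 14*20)/(-189 + 14*20) + 14183) = -42645/((-158 + 280)/(-189 + 280) + 14183) = -42645/(122/91 + 14183) = -42645/1290775/91 = -42645*91/1290775 = -776139/258155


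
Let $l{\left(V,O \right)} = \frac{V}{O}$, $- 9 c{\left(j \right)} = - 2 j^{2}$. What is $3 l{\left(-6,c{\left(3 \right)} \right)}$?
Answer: $-9$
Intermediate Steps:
$c{\left(j \right)} = \frac{2 j^{2}}{9}$ ($c{\left(j \right)} = - \frac{\left(-2\right) j^{2}}{9} = \frac{2 j^{2}}{9}$)
$3 l{\left(-6,c{\left(3 \right)} \right)} = 3 \left(- \frac{6}{\frac{2}{9} \cdot 3^{2}}\right) = 3 \left(- \frac{6}{\frac{2}{9} \cdot 9}\right) = 3 \left(- \frac{6}{2}\right) = 3 \left(\left(-6\right) \frac{1}{2}\right) = 3 \left(-3\right) = -9$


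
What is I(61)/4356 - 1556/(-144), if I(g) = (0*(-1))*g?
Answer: 389/36 ≈ 10.806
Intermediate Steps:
I(g) = 0 (I(g) = 0*g = 0)
I(61)/4356 - 1556/(-144) = 0/4356 - 1556/(-144) = 0*(1/4356) - 1556*(-1/144) = 0 + 389/36 = 389/36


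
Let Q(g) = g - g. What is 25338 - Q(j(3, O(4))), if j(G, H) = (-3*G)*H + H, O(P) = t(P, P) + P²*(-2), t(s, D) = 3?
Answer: 25338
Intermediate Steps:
O(P) = 3 - 2*P² (O(P) = 3 + P²*(-2) = 3 - 2*P²)
j(G, H) = H - 3*G*H (j(G, H) = -3*G*H + H = H - 3*G*H)
Q(g) = 0
25338 - Q(j(3, O(4))) = 25338 - 1*0 = 25338 + 0 = 25338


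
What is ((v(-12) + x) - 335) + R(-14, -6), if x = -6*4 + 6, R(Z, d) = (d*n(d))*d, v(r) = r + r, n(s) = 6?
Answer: -161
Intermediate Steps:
v(r) = 2*r
R(Z, d) = 6*d**2 (R(Z, d) = (d*6)*d = (6*d)*d = 6*d**2)
x = -18 (x = -24 + 6 = -18)
((v(-12) + x) - 335) + R(-14, -6) = ((2*(-12) - 18) - 335) + 6*(-6)**2 = ((-24 - 18) - 335) + 6*36 = (-42 - 335) + 216 = -377 + 216 = -161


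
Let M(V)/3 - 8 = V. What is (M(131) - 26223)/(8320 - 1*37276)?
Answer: 4301/4826 ≈ 0.89121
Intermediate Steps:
M(V) = 24 + 3*V
(M(131) - 26223)/(8320 - 1*37276) = ((24 + 3*131) - 26223)/(8320 - 1*37276) = ((24 + 393) - 26223)/(8320 - 37276) = (417 - 26223)/(-28956) = -25806*(-1/28956) = 4301/4826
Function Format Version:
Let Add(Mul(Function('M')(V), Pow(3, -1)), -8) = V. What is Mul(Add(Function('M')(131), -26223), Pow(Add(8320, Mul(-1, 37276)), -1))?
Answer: Rational(4301, 4826) ≈ 0.89121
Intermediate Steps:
Function('M')(V) = Add(24, Mul(3, V))
Mul(Add(Function('M')(131), -26223), Pow(Add(8320, Mul(-1, 37276)), -1)) = Mul(Add(Add(24, Mul(3, 131)), -26223), Pow(Add(8320, Mul(-1, 37276)), -1)) = Mul(Add(Add(24, 393), -26223), Pow(Add(8320, -37276), -1)) = Mul(Add(417, -26223), Pow(-28956, -1)) = Mul(-25806, Rational(-1, 28956)) = Rational(4301, 4826)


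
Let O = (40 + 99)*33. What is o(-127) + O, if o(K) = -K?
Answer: 4714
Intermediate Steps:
O = 4587 (O = 139*33 = 4587)
o(-127) + O = -1*(-127) + 4587 = 127 + 4587 = 4714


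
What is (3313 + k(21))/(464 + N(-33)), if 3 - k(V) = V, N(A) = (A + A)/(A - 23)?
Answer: 18452/2605 ≈ 7.0833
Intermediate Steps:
N(A) = 2*A/(-23 + A) (N(A) = (2*A)/(-23 + A) = 2*A/(-23 + A))
k(V) = 3 - V
(3313 + k(21))/(464 + N(-33)) = (3313 + (3 - 1*21))/(464 + 2*(-33)/(-23 - 33)) = (3313 + (3 - 21))/(464 + 2*(-33)/(-56)) = (3313 - 18)/(464 + 2*(-33)*(-1/56)) = 3295/(464 + 33/28) = 3295/(13025/28) = 3295*(28/13025) = 18452/2605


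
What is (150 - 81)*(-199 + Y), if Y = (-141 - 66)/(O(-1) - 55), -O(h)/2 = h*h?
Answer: -256128/19 ≈ -13480.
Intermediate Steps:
O(h) = -2*h² (O(h) = -2*h*h = -2*h²)
Y = 69/19 (Y = (-141 - 66)/(-2*(-1)² - 55) = -207/(-2*1 - 55) = -207/(-2 - 55) = -207/(-57) = -207*(-1/57) = 69/19 ≈ 3.6316)
(150 - 81)*(-199 + Y) = (150 - 81)*(-199 + 69/19) = 69*(-3712/19) = -256128/19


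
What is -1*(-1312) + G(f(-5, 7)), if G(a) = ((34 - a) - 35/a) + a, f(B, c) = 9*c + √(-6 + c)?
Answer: 86109/64 ≈ 1345.5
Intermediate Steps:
f(B, c) = √(-6 + c) + 9*c
G(a) = 34 - 35/a (G(a) = (34 - a - 35/a) + a = 34 - 35/a)
-1*(-1312) + G(f(-5, 7)) = -1*(-1312) + (34 - 35/(√(-6 + 7) + 9*7)) = 1312 + (34 - 35/(√1 + 63)) = 1312 + (34 - 35/(1 + 63)) = 1312 + (34 - 35/64) = 1312 + 2141/64 = 86109/64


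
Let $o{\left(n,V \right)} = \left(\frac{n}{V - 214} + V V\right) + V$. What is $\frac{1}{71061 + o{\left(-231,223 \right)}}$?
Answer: $\frac{3}{362962} \approx 8.2653 \cdot 10^{-6}$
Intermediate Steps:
$o{\left(n,V \right)} = V + V^{2} + \frac{n}{-214 + V}$ ($o{\left(n,V \right)} = \left(\frac{n}{-214 + V} + V^{2}\right) + V = \left(V^{2} + \frac{n}{-214 + V}\right) + V = V + V^{2} + \frac{n}{-214 + V}$)
$\frac{1}{71061 + o{\left(-231,223 \right)}} = \frac{1}{71061 + \frac{-231 + 223^{3} - 47722 - 213 \cdot 223^{2}}{-214 + 223}} = \frac{1}{71061 + \frac{-231 + 11089567 - 47722 - 10592277}{9}} = \frac{1}{71061 + \frac{1}{9} \cdot 449337} = \frac{1}{71061 + \frac{149779}{3}} = \frac{1}{\frac{362962}{3}} = \frac{3}{362962}$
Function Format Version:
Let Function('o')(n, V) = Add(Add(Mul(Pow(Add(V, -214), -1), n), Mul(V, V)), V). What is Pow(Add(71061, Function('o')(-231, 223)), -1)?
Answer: Rational(3, 362962) ≈ 8.2653e-6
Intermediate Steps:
Function('o')(n, V) = Add(V, Pow(V, 2), Mul(n, Pow(Add(-214, V), -1))) (Function('o')(n, V) = Add(Add(Mul(Pow(Add(-214, V), -1), n), Pow(V, 2)), V) = Add(Add(Mul(n, Pow(Add(-214, V), -1)), Pow(V, 2)), V) = Add(Add(Pow(V, 2), Mul(n, Pow(Add(-214, V), -1))), V) = Add(V, Pow(V, 2), Mul(n, Pow(Add(-214, V), -1))))
Pow(Add(71061, Function('o')(-231, 223)), -1) = Pow(Add(71061, Mul(Pow(Add(-214, 223), -1), Add(-231, Pow(223, 3), Mul(-214, 223), Mul(-213, Pow(223, 2))))), -1) = Pow(Add(71061, Mul(Pow(9, -1), Add(-231, 11089567, -47722, Mul(-213, 49729)))), -1) = Pow(Add(71061, Mul(Rational(1, 9), Add(-231, 11089567, -47722, -10592277))), -1) = Pow(Add(71061, Mul(Rational(1, 9), 449337)), -1) = Pow(Add(71061, Rational(149779, 3)), -1) = Pow(Rational(362962, 3), -1) = Rational(3, 362962)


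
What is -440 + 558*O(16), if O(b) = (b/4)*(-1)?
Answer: -2672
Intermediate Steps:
O(b) = -b/4 (O(b) = (b*(1/4))*(-1) = (b/4)*(-1) = -b/4)
-440 + 558*O(16) = -440 + 558*(-1/4*16) = -440 + 558*(-4) = -440 - 2232 = -2672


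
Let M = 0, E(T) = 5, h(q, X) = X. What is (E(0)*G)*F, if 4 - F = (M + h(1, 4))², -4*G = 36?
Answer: 540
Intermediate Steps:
G = -9 (G = -¼*36 = -9)
F = -12 (F = 4 - (0 + 4)² = 4 - 1*4² = 4 - 1*16 = 4 - 16 = -12)
(E(0)*G)*F = (5*(-9))*(-12) = -45*(-12) = 540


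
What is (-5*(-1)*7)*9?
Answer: 315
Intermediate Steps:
(-5*(-1)*7)*9 = (5*7)*9 = 35*9 = 315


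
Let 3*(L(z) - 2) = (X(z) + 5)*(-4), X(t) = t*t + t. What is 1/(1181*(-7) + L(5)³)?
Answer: -27/2629313 ≈ -1.0269e-5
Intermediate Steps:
X(t) = t + t² (X(t) = t² + t = t + t²)
L(z) = -14/3 - 4*z*(1 + z)/3 (L(z) = 2 + ((z*(1 + z) + 5)*(-4))/3 = 2 + ((5 + z*(1 + z))*(-4))/3 = 2 + (-20 - 4*z*(1 + z))/3 = 2 + (-20/3 - 4*z*(1 + z)/3) = -14/3 - 4*z*(1 + z)/3)
1/(1181*(-7) + L(5)³) = 1/(1181*(-7) + (-14/3 - 4/3*5*(1 + 5))³) = 1/(-8267 + (-14/3 - 4/3*5*6)³) = 1/(-8267 + (-14/3 - 40)³) = 1/(-8267 + (-134/3)³) = 1/(-8267 - 2406104/27) = 1/(-2629313/27) = -27/2629313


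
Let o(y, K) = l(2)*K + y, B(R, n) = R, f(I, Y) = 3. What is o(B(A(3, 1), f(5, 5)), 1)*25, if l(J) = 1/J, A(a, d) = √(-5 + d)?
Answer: 25/2 + 50*I ≈ 12.5 + 50.0*I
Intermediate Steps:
l(J) = 1/J
o(y, K) = y + K/2 (o(y, K) = K/2 + y = y + K/2)
o(B(A(3, 1), f(5, 5)), 1)*25 = (√(-5 + 1) + (½)*1)*25 = (√(-4) + ½)*25 = (2*I + ½)*25 = (½ + 2*I)*25 = 25/2 + 50*I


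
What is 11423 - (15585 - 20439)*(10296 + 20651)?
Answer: 150228161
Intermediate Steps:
11423 - (15585 - 20439)*(10296 + 20651) = 11423 - (-4854)*30947 = 11423 - 1*(-150216738) = 11423 + 150216738 = 150228161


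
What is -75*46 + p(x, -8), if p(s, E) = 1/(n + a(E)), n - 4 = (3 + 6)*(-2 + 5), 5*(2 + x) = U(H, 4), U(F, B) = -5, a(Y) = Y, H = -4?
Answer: -79349/23 ≈ -3450.0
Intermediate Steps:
x = -3 (x = -2 + (⅕)*(-5) = -2 - 1 = -3)
n = 31 (n = 4 + (3 + 6)*(-2 + 5) = 4 + 9*3 = 4 + 27 = 31)
p(s, E) = 1/(31 + E)
-75*46 + p(x, -8) = -75*46 + 1/(31 - 8) = -3450 + 1/23 = -79349/23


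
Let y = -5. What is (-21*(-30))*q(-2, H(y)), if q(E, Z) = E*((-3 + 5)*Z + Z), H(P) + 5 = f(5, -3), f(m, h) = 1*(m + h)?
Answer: 11340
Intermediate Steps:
f(m, h) = h + m (f(m, h) = 1*(h + m) = h + m)
H(P) = -3 (H(P) = -5 + (-3 + 5) = -5 + 2 = -3)
q(E, Z) = 3*E*Z (q(E, Z) = E*(2*Z + Z) = E*(3*Z) = 3*E*Z)
(-21*(-30))*q(-2, H(y)) = (-21*(-30))*(3*(-2)*(-3)) = 630*18 = 11340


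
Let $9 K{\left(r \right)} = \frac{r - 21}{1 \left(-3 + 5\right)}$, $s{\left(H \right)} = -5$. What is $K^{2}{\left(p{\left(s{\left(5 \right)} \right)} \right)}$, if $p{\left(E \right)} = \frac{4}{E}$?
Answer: $\frac{11881}{8100} \approx 1.4668$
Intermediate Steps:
$K{\left(r \right)} = - \frac{7}{6} + \frac{r}{18}$ ($K{\left(r \right)} = \frac{\left(r - 21\right) \frac{1}{1 \left(-3 + 5\right)}}{9} = \frac{\left(-21 + r\right) \frac{1}{1 \cdot 2}}{9} = \frac{\left(-21 + r\right) \frac{1}{2}}{9} = \frac{- \frac{21}{2} + \frac{r}{2}}{9} = - \frac{7}{6} + \frac{r}{18}$)
$K^{2}{\left(p{\left(s{\left(5 \right)} \right)} \right)} = \left(- \frac{7}{6} + \frac{4 \frac{1}{-5}}{18}\right)^{2} = \left(- \frac{7}{6} + \frac{4 \left(- \frac{1}{5}\right)}{18}\right)^{2} = \left(- \frac{7}{6} + \frac{1}{18} \left(- \frac{4}{5}\right)\right)^{2} = \left(- \frac{7}{6} - \frac{2}{45}\right)^{2} = \left(- \frac{109}{90}\right)^{2} = \frac{11881}{8100}$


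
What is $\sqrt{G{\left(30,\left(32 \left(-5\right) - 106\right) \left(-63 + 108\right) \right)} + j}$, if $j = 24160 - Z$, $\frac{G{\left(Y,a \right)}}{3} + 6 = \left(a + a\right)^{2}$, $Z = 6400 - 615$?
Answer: $\sqrt{1719389157} \approx 41466.0$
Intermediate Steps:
$Z = 5785$
$G{\left(Y,a \right)} = -18 + 12 a^{2}$ ($G{\left(Y,a \right)} = -18 + 3 \left(a + a\right)^{2} = -18 + 3 \left(2 a\right)^{2} = -18 + 3 \cdot 4 a^{2} = -18 + 12 a^{2}$)
$j = 18375$ ($j = 24160 - 5785 = 18375$)
$\sqrt{G{\left(30,\left(32 \left(-5\right) - 106\right) \left(-63 + 108\right) \right)} + j} = \sqrt{\left(-18 + 12 \left(\left(32 \left(-5\right) - 106\right) \left(-63 + 108\right)\right)^{2}\right) + 18375} = \sqrt{\left(-18 + 12 \left(\left(-160 - 106\right) 45\right)^{2}\right) + 18375} = \sqrt{\left(-18 + 12 \left(\left(-266\right) 45\right)^{2}\right) + 18375} = \sqrt{\left(-18 + 12 \left(-11970\right)^{2}\right) + 18375} = \sqrt{\left(-18 + 12 \cdot 143280900\right) + 18375} = \sqrt{\left(-18 + 1719370800\right) + 18375} = \sqrt{1719370782 + 18375} = \sqrt{1719389157}$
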